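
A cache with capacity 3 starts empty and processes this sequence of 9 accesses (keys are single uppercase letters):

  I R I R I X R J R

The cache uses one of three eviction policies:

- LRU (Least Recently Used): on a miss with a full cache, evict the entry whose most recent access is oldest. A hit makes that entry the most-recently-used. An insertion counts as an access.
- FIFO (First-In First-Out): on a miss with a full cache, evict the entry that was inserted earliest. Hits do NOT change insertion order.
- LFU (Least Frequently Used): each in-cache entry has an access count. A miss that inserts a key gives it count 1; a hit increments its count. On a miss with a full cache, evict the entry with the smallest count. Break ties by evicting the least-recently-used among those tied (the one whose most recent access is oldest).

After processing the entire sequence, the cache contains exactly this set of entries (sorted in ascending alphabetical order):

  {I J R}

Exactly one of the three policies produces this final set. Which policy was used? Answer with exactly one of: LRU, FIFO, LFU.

Answer: LFU

Derivation:
Simulating under each policy and comparing final sets:
  LRU: final set = {J R X} -> differs
  FIFO: final set = {J R X} -> differs
  LFU: final set = {I J R} -> MATCHES target
Only LFU produces the target set.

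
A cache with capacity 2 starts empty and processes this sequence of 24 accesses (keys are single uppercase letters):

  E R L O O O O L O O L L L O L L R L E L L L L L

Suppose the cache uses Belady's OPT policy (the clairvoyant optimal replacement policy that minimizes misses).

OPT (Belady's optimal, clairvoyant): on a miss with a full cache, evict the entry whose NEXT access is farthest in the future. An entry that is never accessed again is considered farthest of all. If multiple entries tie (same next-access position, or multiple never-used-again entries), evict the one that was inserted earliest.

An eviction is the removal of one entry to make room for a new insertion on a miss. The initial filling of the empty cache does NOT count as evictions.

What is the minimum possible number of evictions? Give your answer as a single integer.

OPT (Belady) simulation (capacity=2):
  1. access E: MISS. Cache: [E]
  2. access R: MISS. Cache: [E R]
  3. access L: MISS, evict E (next use: step 19). Cache: [R L]
  4. access O: MISS, evict R (next use: step 17). Cache: [L O]
  5. access O: HIT. Next use of O: step 6. Cache: [L O]
  6. access O: HIT. Next use of O: step 7. Cache: [L O]
  7. access O: HIT. Next use of O: step 9. Cache: [L O]
  8. access L: HIT. Next use of L: step 11. Cache: [L O]
  9. access O: HIT. Next use of O: step 10. Cache: [L O]
  10. access O: HIT. Next use of O: step 14. Cache: [L O]
  11. access L: HIT. Next use of L: step 12. Cache: [L O]
  12. access L: HIT. Next use of L: step 13. Cache: [L O]
  13. access L: HIT. Next use of L: step 15. Cache: [L O]
  14. access O: HIT. Next use of O: never. Cache: [L O]
  15. access L: HIT. Next use of L: step 16. Cache: [L O]
  16. access L: HIT. Next use of L: step 18. Cache: [L O]
  17. access R: MISS, evict O (next use: never). Cache: [L R]
  18. access L: HIT. Next use of L: step 20. Cache: [L R]
  19. access E: MISS, evict R (next use: never). Cache: [L E]
  20. access L: HIT. Next use of L: step 21. Cache: [L E]
  21. access L: HIT. Next use of L: step 22. Cache: [L E]
  22. access L: HIT. Next use of L: step 23. Cache: [L E]
  23. access L: HIT. Next use of L: step 24. Cache: [L E]
  24. access L: HIT. Next use of L: never. Cache: [L E]
Total: 18 hits, 6 misses, 4 evictions

Answer: 4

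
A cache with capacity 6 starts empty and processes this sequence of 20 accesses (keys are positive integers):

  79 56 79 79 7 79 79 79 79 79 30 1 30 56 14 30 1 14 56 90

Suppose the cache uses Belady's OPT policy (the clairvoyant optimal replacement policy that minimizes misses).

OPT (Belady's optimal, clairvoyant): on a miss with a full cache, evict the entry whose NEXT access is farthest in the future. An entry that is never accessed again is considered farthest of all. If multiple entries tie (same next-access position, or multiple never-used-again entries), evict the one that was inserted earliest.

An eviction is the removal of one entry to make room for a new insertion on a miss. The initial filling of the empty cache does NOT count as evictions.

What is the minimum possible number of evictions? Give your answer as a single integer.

OPT (Belady) simulation (capacity=6):
  1. access 79: MISS. Cache: [79]
  2. access 56: MISS. Cache: [79 56]
  3. access 79: HIT. Next use of 79: step 4. Cache: [79 56]
  4. access 79: HIT. Next use of 79: step 6. Cache: [79 56]
  5. access 7: MISS. Cache: [79 56 7]
  6. access 79: HIT. Next use of 79: step 7. Cache: [79 56 7]
  7. access 79: HIT. Next use of 79: step 8. Cache: [79 56 7]
  8. access 79: HIT. Next use of 79: step 9. Cache: [79 56 7]
  9. access 79: HIT. Next use of 79: step 10. Cache: [79 56 7]
  10. access 79: HIT. Next use of 79: never. Cache: [79 56 7]
  11. access 30: MISS. Cache: [79 56 7 30]
  12. access 1: MISS. Cache: [79 56 7 30 1]
  13. access 30: HIT. Next use of 30: step 16. Cache: [79 56 7 30 1]
  14. access 56: HIT. Next use of 56: step 19. Cache: [79 56 7 30 1]
  15. access 14: MISS. Cache: [79 56 7 30 1 14]
  16. access 30: HIT. Next use of 30: never. Cache: [79 56 7 30 1 14]
  17. access 1: HIT. Next use of 1: never. Cache: [79 56 7 30 1 14]
  18. access 14: HIT. Next use of 14: never. Cache: [79 56 7 30 1 14]
  19. access 56: HIT. Next use of 56: never. Cache: [79 56 7 30 1 14]
  20. access 90: MISS, evict 79 (next use: never). Cache: [56 7 30 1 14 90]
Total: 13 hits, 7 misses, 1 evictions

Answer: 1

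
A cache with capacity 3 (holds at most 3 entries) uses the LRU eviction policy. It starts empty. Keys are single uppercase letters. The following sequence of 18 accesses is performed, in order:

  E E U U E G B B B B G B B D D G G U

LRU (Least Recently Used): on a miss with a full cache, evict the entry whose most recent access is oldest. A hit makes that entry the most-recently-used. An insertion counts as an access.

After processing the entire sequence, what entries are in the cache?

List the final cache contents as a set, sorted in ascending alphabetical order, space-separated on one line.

LRU simulation (capacity=3):
  1. access E: MISS. Cache (LRU->MRU): [E]
  2. access E: HIT. Cache (LRU->MRU): [E]
  3. access U: MISS. Cache (LRU->MRU): [E U]
  4. access U: HIT. Cache (LRU->MRU): [E U]
  5. access E: HIT. Cache (LRU->MRU): [U E]
  6. access G: MISS. Cache (LRU->MRU): [U E G]
  7. access B: MISS, evict U. Cache (LRU->MRU): [E G B]
  8. access B: HIT. Cache (LRU->MRU): [E G B]
  9. access B: HIT. Cache (LRU->MRU): [E G B]
  10. access B: HIT. Cache (LRU->MRU): [E G B]
  11. access G: HIT. Cache (LRU->MRU): [E B G]
  12. access B: HIT. Cache (LRU->MRU): [E G B]
  13. access B: HIT. Cache (LRU->MRU): [E G B]
  14. access D: MISS, evict E. Cache (LRU->MRU): [G B D]
  15. access D: HIT. Cache (LRU->MRU): [G B D]
  16. access G: HIT. Cache (LRU->MRU): [B D G]
  17. access G: HIT. Cache (LRU->MRU): [B D G]
  18. access U: MISS, evict B. Cache (LRU->MRU): [D G U]
Total: 12 hits, 6 misses, 3 evictions

Answer: D G U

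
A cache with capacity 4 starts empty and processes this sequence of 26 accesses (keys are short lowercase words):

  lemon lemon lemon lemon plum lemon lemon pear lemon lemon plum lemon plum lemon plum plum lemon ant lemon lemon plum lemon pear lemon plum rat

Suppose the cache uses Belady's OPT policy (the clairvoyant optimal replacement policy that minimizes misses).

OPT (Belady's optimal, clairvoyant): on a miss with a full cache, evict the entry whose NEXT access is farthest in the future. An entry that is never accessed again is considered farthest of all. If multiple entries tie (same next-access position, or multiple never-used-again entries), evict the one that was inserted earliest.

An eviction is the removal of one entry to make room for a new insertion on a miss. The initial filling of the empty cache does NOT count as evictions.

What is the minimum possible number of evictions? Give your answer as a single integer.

OPT (Belady) simulation (capacity=4):
  1. access lemon: MISS. Cache: [lemon]
  2. access lemon: HIT. Next use of lemon: step 3. Cache: [lemon]
  3. access lemon: HIT. Next use of lemon: step 4. Cache: [lemon]
  4. access lemon: HIT. Next use of lemon: step 6. Cache: [lemon]
  5. access plum: MISS. Cache: [lemon plum]
  6. access lemon: HIT. Next use of lemon: step 7. Cache: [lemon plum]
  7. access lemon: HIT. Next use of lemon: step 9. Cache: [lemon plum]
  8. access pear: MISS. Cache: [lemon plum pear]
  9. access lemon: HIT. Next use of lemon: step 10. Cache: [lemon plum pear]
  10. access lemon: HIT. Next use of lemon: step 12. Cache: [lemon plum pear]
  11. access plum: HIT. Next use of plum: step 13. Cache: [lemon plum pear]
  12. access lemon: HIT. Next use of lemon: step 14. Cache: [lemon plum pear]
  13. access plum: HIT. Next use of plum: step 15. Cache: [lemon plum pear]
  14. access lemon: HIT. Next use of lemon: step 17. Cache: [lemon plum pear]
  15. access plum: HIT. Next use of plum: step 16. Cache: [lemon plum pear]
  16. access plum: HIT. Next use of plum: step 21. Cache: [lemon plum pear]
  17. access lemon: HIT. Next use of lemon: step 19. Cache: [lemon plum pear]
  18. access ant: MISS. Cache: [lemon plum pear ant]
  19. access lemon: HIT. Next use of lemon: step 20. Cache: [lemon plum pear ant]
  20. access lemon: HIT. Next use of lemon: step 22. Cache: [lemon plum pear ant]
  21. access plum: HIT. Next use of plum: step 25. Cache: [lemon plum pear ant]
  22. access lemon: HIT. Next use of lemon: step 24. Cache: [lemon plum pear ant]
  23. access pear: HIT. Next use of pear: never. Cache: [lemon plum pear ant]
  24. access lemon: HIT. Next use of lemon: never. Cache: [lemon plum pear ant]
  25. access plum: HIT. Next use of plum: never. Cache: [lemon plum pear ant]
  26. access rat: MISS, evict lemon (next use: never). Cache: [plum pear ant rat]
Total: 21 hits, 5 misses, 1 evictions

Answer: 1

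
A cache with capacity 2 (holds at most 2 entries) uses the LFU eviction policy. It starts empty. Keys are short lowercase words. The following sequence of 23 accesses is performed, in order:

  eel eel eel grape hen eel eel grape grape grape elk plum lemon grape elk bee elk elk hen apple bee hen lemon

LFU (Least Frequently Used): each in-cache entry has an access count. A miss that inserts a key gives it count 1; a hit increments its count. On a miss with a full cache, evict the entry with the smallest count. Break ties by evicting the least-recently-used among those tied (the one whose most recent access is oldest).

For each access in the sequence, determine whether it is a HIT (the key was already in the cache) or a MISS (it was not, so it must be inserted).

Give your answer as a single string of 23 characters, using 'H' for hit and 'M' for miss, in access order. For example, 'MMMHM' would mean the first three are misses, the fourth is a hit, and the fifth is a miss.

LFU simulation (capacity=2):
  1. access eel: MISS. Cache: [eel(c=1)]
  2. access eel: HIT, count now 2. Cache: [eel(c=2)]
  3. access eel: HIT, count now 3. Cache: [eel(c=3)]
  4. access grape: MISS. Cache: [grape(c=1) eel(c=3)]
  5. access hen: MISS, evict grape(c=1). Cache: [hen(c=1) eel(c=3)]
  6. access eel: HIT, count now 4. Cache: [hen(c=1) eel(c=4)]
  7. access eel: HIT, count now 5. Cache: [hen(c=1) eel(c=5)]
  8. access grape: MISS, evict hen(c=1). Cache: [grape(c=1) eel(c=5)]
  9. access grape: HIT, count now 2. Cache: [grape(c=2) eel(c=5)]
  10. access grape: HIT, count now 3. Cache: [grape(c=3) eel(c=5)]
  11. access elk: MISS, evict grape(c=3). Cache: [elk(c=1) eel(c=5)]
  12. access plum: MISS, evict elk(c=1). Cache: [plum(c=1) eel(c=5)]
  13. access lemon: MISS, evict plum(c=1). Cache: [lemon(c=1) eel(c=5)]
  14. access grape: MISS, evict lemon(c=1). Cache: [grape(c=1) eel(c=5)]
  15. access elk: MISS, evict grape(c=1). Cache: [elk(c=1) eel(c=5)]
  16. access bee: MISS, evict elk(c=1). Cache: [bee(c=1) eel(c=5)]
  17. access elk: MISS, evict bee(c=1). Cache: [elk(c=1) eel(c=5)]
  18. access elk: HIT, count now 2. Cache: [elk(c=2) eel(c=5)]
  19. access hen: MISS, evict elk(c=2). Cache: [hen(c=1) eel(c=5)]
  20. access apple: MISS, evict hen(c=1). Cache: [apple(c=1) eel(c=5)]
  21. access bee: MISS, evict apple(c=1). Cache: [bee(c=1) eel(c=5)]
  22. access hen: MISS, evict bee(c=1). Cache: [hen(c=1) eel(c=5)]
  23. access lemon: MISS, evict hen(c=1). Cache: [lemon(c=1) eel(c=5)]
Total: 7 hits, 16 misses, 14 evictions

Answer: MHHMMHHMHHMMMMMMMHMMMMM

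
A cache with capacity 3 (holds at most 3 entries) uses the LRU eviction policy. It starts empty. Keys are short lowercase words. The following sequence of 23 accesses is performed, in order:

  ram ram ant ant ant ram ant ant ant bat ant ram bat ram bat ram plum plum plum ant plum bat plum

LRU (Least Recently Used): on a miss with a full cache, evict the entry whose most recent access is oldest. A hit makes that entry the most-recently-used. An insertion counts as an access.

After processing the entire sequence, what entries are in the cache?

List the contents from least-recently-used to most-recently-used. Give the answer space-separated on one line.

Answer: ant bat plum

Derivation:
LRU simulation (capacity=3):
  1. access ram: MISS. Cache (LRU->MRU): [ram]
  2. access ram: HIT. Cache (LRU->MRU): [ram]
  3. access ant: MISS. Cache (LRU->MRU): [ram ant]
  4. access ant: HIT. Cache (LRU->MRU): [ram ant]
  5. access ant: HIT. Cache (LRU->MRU): [ram ant]
  6. access ram: HIT. Cache (LRU->MRU): [ant ram]
  7. access ant: HIT. Cache (LRU->MRU): [ram ant]
  8. access ant: HIT. Cache (LRU->MRU): [ram ant]
  9. access ant: HIT. Cache (LRU->MRU): [ram ant]
  10. access bat: MISS. Cache (LRU->MRU): [ram ant bat]
  11. access ant: HIT. Cache (LRU->MRU): [ram bat ant]
  12. access ram: HIT. Cache (LRU->MRU): [bat ant ram]
  13. access bat: HIT. Cache (LRU->MRU): [ant ram bat]
  14. access ram: HIT. Cache (LRU->MRU): [ant bat ram]
  15. access bat: HIT. Cache (LRU->MRU): [ant ram bat]
  16. access ram: HIT. Cache (LRU->MRU): [ant bat ram]
  17. access plum: MISS, evict ant. Cache (LRU->MRU): [bat ram plum]
  18. access plum: HIT. Cache (LRU->MRU): [bat ram plum]
  19. access plum: HIT. Cache (LRU->MRU): [bat ram plum]
  20. access ant: MISS, evict bat. Cache (LRU->MRU): [ram plum ant]
  21. access plum: HIT. Cache (LRU->MRU): [ram ant plum]
  22. access bat: MISS, evict ram. Cache (LRU->MRU): [ant plum bat]
  23. access plum: HIT. Cache (LRU->MRU): [ant bat plum]
Total: 17 hits, 6 misses, 3 evictions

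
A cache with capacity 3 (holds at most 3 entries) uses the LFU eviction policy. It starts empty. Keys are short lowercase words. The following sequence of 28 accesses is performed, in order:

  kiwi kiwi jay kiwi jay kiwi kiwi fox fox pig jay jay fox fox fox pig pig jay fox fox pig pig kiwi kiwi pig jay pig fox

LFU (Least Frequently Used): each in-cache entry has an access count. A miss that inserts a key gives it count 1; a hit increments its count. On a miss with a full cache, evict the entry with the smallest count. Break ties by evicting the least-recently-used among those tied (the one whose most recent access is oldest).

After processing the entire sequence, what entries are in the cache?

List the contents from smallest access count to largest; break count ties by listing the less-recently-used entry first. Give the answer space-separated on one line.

LFU simulation (capacity=3):
  1. access kiwi: MISS. Cache: [kiwi(c=1)]
  2. access kiwi: HIT, count now 2. Cache: [kiwi(c=2)]
  3. access jay: MISS. Cache: [jay(c=1) kiwi(c=2)]
  4. access kiwi: HIT, count now 3. Cache: [jay(c=1) kiwi(c=3)]
  5. access jay: HIT, count now 2. Cache: [jay(c=2) kiwi(c=3)]
  6. access kiwi: HIT, count now 4. Cache: [jay(c=2) kiwi(c=4)]
  7. access kiwi: HIT, count now 5. Cache: [jay(c=2) kiwi(c=5)]
  8. access fox: MISS. Cache: [fox(c=1) jay(c=2) kiwi(c=5)]
  9. access fox: HIT, count now 2. Cache: [jay(c=2) fox(c=2) kiwi(c=5)]
  10. access pig: MISS, evict jay(c=2). Cache: [pig(c=1) fox(c=2) kiwi(c=5)]
  11. access jay: MISS, evict pig(c=1). Cache: [jay(c=1) fox(c=2) kiwi(c=5)]
  12. access jay: HIT, count now 2. Cache: [fox(c=2) jay(c=2) kiwi(c=5)]
  13. access fox: HIT, count now 3. Cache: [jay(c=2) fox(c=3) kiwi(c=5)]
  14. access fox: HIT, count now 4. Cache: [jay(c=2) fox(c=4) kiwi(c=5)]
  15. access fox: HIT, count now 5. Cache: [jay(c=2) kiwi(c=5) fox(c=5)]
  16. access pig: MISS, evict jay(c=2). Cache: [pig(c=1) kiwi(c=5) fox(c=5)]
  17. access pig: HIT, count now 2. Cache: [pig(c=2) kiwi(c=5) fox(c=5)]
  18. access jay: MISS, evict pig(c=2). Cache: [jay(c=1) kiwi(c=5) fox(c=5)]
  19. access fox: HIT, count now 6. Cache: [jay(c=1) kiwi(c=5) fox(c=6)]
  20. access fox: HIT, count now 7. Cache: [jay(c=1) kiwi(c=5) fox(c=7)]
  21. access pig: MISS, evict jay(c=1). Cache: [pig(c=1) kiwi(c=5) fox(c=7)]
  22. access pig: HIT, count now 2. Cache: [pig(c=2) kiwi(c=5) fox(c=7)]
  23. access kiwi: HIT, count now 6. Cache: [pig(c=2) kiwi(c=6) fox(c=7)]
  24. access kiwi: HIT, count now 7. Cache: [pig(c=2) fox(c=7) kiwi(c=7)]
  25. access pig: HIT, count now 3. Cache: [pig(c=3) fox(c=7) kiwi(c=7)]
  26. access jay: MISS, evict pig(c=3). Cache: [jay(c=1) fox(c=7) kiwi(c=7)]
  27. access pig: MISS, evict jay(c=1). Cache: [pig(c=1) fox(c=7) kiwi(c=7)]
  28. access fox: HIT, count now 8. Cache: [pig(c=1) kiwi(c=7) fox(c=8)]
Total: 18 hits, 10 misses, 7 evictions

Answer: pig kiwi fox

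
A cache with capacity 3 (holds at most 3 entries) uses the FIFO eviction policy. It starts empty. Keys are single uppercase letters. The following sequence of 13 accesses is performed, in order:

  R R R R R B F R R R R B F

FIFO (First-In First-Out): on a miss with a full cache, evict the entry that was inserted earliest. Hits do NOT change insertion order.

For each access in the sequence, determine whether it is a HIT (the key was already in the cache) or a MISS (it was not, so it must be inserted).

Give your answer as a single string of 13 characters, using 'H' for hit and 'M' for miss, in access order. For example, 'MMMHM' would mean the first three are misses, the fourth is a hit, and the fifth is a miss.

FIFO simulation (capacity=3):
  1. access R: MISS. Cache (old->new): [R]
  2. access R: HIT. Cache (old->new): [R]
  3. access R: HIT. Cache (old->new): [R]
  4. access R: HIT. Cache (old->new): [R]
  5. access R: HIT. Cache (old->new): [R]
  6. access B: MISS. Cache (old->new): [R B]
  7. access F: MISS. Cache (old->new): [R B F]
  8. access R: HIT. Cache (old->new): [R B F]
  9. access R: HIT. Cache (old->new): [R B F]
  10. access R: HIT. Cache (old->new): [R B F]
  11. access R: HIT. Cache (old->new): [R B F]
  12. access B: HIT. Cache (old->new): [R B F]
  13. access F: HIT. Cache (old->new): [R B F]
Total: 10 hits, 3 misses, 0 evictions

Answer: MHHHHMMHHHHHH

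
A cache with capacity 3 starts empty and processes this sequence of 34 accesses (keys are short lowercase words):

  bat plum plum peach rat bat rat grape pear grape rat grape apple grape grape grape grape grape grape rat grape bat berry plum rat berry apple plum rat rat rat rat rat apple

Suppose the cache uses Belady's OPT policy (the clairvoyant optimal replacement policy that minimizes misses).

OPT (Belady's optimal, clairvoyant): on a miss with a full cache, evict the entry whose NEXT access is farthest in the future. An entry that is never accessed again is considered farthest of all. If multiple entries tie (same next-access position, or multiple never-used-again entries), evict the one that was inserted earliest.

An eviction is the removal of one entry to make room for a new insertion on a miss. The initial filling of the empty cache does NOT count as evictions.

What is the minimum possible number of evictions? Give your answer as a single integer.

OPT (Belady) simulation (capacity=3):
  1. access bat: MISS. Cache: [bat]
  2. access plum: MISS. Cache: [bat plum]
  3. access plum: HIT. Next use of plum: step 24. Cache: [bat plum]
  4. access peach: MISS. Cache: [bat plum peach]
  5. access rat: MISS, evict peach (next use: never). Cache: [bat plum rat]
  6. access bat: HIT. Next use of bat: step 22. Cache: [bat plum rat]
  7. access rat: HIT. Next use of rat: step 11. Cache: [bat plum rat]
  8. access grape: MISS, evict plum (next use: step 24). Cache: [bat rat grape]
  9. access pear: MISS, evict bat (next use: step 22). Cache: [rat grape pear]
  10. access grape: HIT. Next use of grape: step 12. Cache: [rat grape pear]
  11. access rat: HIT. Next use of rat: step 20. Cache: [rat grape pear]
  12. access grape: HIT. Next use of grape: step 14. Cache: [rat grape pear]
  13. access apple: MISS, evict pear (next use: never). Cache: [rat grape apple]
  14. access grape: HIT. Next use of grape: step 15. Cache: [rat grape apple]
  15. access grape: HIT. Next use of grape: step 16. Cache: [rat grape apple]
  16. access grape: HIT. Next use of grape: step 17. Cache: [rat grape apple]
  17. access grape: HIT. Next use of grape: step 18. Cache: [rat grape apple]
  18. access grape: HIT. Next use of grape: step 19. Cache: [rat grape apple]
  19. access grape: HIT. Next use of grape: step 21. Cache: [rat grape apple]
  20. access rat: HIT. Next use of rat: step 25. Cache: [rat grape apple]
  21. access grape: HIT. Next use of grape: never. Cache: [rat grape apple]
  22. access bat: MISS, evict grape (next use: never). Cache: [rat apple bat]
  23. access berry: MISS, evict bat (next use: never). Cache: [rat apple berry]
  24. access plum: MISS, evict apple (next use: step 27). Cache: [rat berry plum]
  25. access rat: HIT. Next use of rat: step 29. Cache: [rat berry plum]
  26. access berry: HIT. Next use of berry: never. Cache: [rat berry plum]
  27. access apple: MISS, evict berry (next use: never). Cache: [rat plum apple]
  28. access plum: HIT. Next use of plum: never. Cache: [rat plum apple]
  29. access rat: HIT. Next use of rat: step 30. Cache: [rat plum apple]
  30. access rat: HIT. Next use of rat: step 31. Cache: [rat plum apple]
  31. access rat: HIT. Next use of rat: step 32. Cache: [rat plum apple]
  32. access rat: HIT. Next use of rat: step 33. Cache: [rat plum apple]
  33. access rat: HIT. Next use of rat: never. Cache: [rat plum apple]
  34. access apple: HIT. Next use of apple: never. Cache: [rat plum apple]
Total: 23 hits, 11 misses, 8 evictions

Answer: 8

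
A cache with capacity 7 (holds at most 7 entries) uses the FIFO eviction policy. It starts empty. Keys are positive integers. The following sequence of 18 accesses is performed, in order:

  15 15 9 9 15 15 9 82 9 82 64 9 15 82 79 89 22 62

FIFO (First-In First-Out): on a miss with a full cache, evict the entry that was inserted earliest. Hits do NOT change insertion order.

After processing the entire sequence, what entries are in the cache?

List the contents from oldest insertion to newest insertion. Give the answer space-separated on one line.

FIFO simulation (capacity=7):
  1. access 15: MISS. Cache (old->new): [15]
  2. access 15: HIT. Cache (old->new): [15]
  3. access 9: MISS. Cache (old->new): [15 9]
  4. access 9: HIT. Cache (old->new): [15 9]
  5. access 15: HIT. Cache (old->new): [15 9]
  6. access 15: HIT. Cache (old->new): [15 9]
  7. access 9: HIT. Cache (old->new): [15 9]
  8. access 82: MISS. Cache (old->new): [15 9 82]
  9. access 9: HIT. Cache (old->new): [15 9 82]
  10. access 82: HIT. Cache (old->new): [15 9 82]
  11. access 64: MISS. Cache (old->new): [15 9 82 64]
  12. access 9: HIT. Cache (old->new): [15 9 82 64]
  13. access 15: HIT. Cache (old->new): [15 9 82 64]
  14. access 82: HIT. Cache (old->new): [15 9 82 64]
  15. access 79: MISS. Cache (old->new): [15 9 82 64 79]
  16. access 89: MISS. Cache (old->new): [15 9 82 64 79 89]
  17. access 22: MISS. Cache (old->new): [15 9 82 64 79 89 22]
  18. access 62: MISS, evict 15. Cache (old->new): [9 82 64 79 89 22 62]
Total: 10 hits, 8 misses, 1 evictions

Answer: 9 82 64 79 89 22 62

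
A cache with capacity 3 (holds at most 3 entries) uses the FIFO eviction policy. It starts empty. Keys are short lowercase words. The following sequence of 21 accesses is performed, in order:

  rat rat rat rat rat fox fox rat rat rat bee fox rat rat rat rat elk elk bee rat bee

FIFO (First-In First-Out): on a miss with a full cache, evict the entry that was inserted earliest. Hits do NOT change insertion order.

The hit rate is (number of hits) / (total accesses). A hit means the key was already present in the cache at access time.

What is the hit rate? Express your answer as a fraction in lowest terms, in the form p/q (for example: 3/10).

Answer: 16/21

Derivation:
FIFO simulation (capacity=3):
  1. access rat: MISS. Cache (old->new): [rat]
  2. access rat: HIT. Cache (old->new): [rat]
  3. access rat: HIT. Cache (old->new): [rat]
  4. access rat: HIT. Cache (old->new): [rat]
  5. access rat: HIT. Cache (old->new): [rat]
  6. access fox: MISS. Cache (old->new): [rat fox]
  7. access fox: HIT. Cache (old->new): [rat fox]
  8. access rat: HIT. Cache (old->new): [rat fox]
  9. access rat: HIT. Cache (old->new): [rat fox]
  10. access rat: HIT. Cache (old->new): [rat fox]
  11. access bee: MISS. Cache (old->new): [rat fox bee]
  12. access fox: HIT. Cache (old->new): [rat fox bee]
  13. access rat: HIT. Cache (old->new): [rat fox bee]
  14. access rat: HIT. Cache (old->new): [rat fox bee]
  15. access rat: HIT. Cache (old->new): [rat fox bee]
  16. access rat: HIT. Cache (old->new): [rat fox bee]
  17. access elk: MISS, evict rat. Cache (old->new): [fox bee elk]
  18. access elk: HIT. Cache (old->new): [fox bee elk]
  19. access bee: HIT. Cache (old->new): [fox bee elk]
  20. access rat: MISS, evict fox. Cache (old->new): [bee elk rat]
  21. access bee: HIT. Cache (old->new): [bee elk rat]
Total: 16 hits, 5 misses, 2 evictions

Hit rate = 16/21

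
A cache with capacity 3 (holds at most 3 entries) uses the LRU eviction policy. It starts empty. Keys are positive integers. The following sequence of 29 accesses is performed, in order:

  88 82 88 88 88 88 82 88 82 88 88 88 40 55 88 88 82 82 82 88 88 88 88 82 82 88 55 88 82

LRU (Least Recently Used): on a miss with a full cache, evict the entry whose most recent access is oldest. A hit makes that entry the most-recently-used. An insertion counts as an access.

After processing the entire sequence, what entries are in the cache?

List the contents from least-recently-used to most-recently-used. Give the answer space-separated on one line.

Answer: 55 88 82

Derivation:
LRU simulation (capacity=3):
  1. access 88: MISS. Cache (LRU->MRU): [88]
  2. access 82: MISS. Cache (LRU->MRU): [88 82]
  3. access 88: HIT. Cache (LRU->MRU): [82 88]
  4. access 88: HIT. Cache (LRU->MRU): [82 88]
  5. access 88: HIT. Cache (LRU->MRU): [82 88]
  6. access 88: HIT. Cache (LRU->MRU): [82 88]
  7. access 82: HIT. Cache (LRU->MRU): [88 82]
  8. access 88: HIT. Cache (LRU->MRU): [82 88]
  9. access 82: HIT. Cache (LRU->MRU): [88 82]
  10. access 88: HIT. Cache (LRU->MRU): [82 88]
  11. access 88: HIT. Cache (LRU->MRU): [82 88]
  12. access 88: HIT. Cache (LRU->MRU): [82 88]
  13. access 40: MISS. Cache (LRU->MRU): [82 88 40]
  14. access 55: MISS, evict 82. Cache (LRU->MRU): [88 40 55]
  15. access 88: HIT. Cache (LRU->MRU): [40 55 88]
  16. access 88: HIT. Cache (LRU->MRU): [40 55 88]
  17. access 82: MISS, evict 40. Cache (LRU->MRU): [55 88 82]
  18. access 82: HIT. Cache (LRU->MRU): [55 88 82]
  19. access 82: HIT. Cache (LRU->MRU): [55 88 82]
  20. access 88: HIT. Cache (LRU->MRU): [55 82 88]
  21. access 88: HIT. Cache (LRU->MRU): [55 82 88]
  22. access 88: HIT. Cache (LRU->MRU): [55 82 88]
  23. access 88: HIT. Cache (LRU->MRU): [55 82 88]
  24. access 82: HIT. Cache (LRU->MRU): [55 88 82]
  25. access 82: HIT. Cache (LRU->MRU): [55 88 82]
  26. access 88: HIT. Cache (LRU->MRU): [55 82 88]
  27. access 55: HIT. Cache (LRU->MRU): [82 88 55]
  28. access 88: HIT. Cache (LRU->MRU): [82 55 88]
  29. access 82: HIT. Cache (LRU->MRU): [55 88 82]
Total: 24 hits, 5 misses, 2 evictions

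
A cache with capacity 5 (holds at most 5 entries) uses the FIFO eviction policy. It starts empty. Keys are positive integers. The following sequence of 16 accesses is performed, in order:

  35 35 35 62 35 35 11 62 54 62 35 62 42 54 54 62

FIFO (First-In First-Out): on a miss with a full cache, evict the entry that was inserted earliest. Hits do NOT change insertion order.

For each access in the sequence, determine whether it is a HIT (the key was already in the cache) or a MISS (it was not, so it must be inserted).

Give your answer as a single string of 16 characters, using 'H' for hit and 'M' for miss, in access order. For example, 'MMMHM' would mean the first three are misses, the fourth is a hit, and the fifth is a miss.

Answer: MHHMHHMHMHHHMHHH

Derivation:
FIFO simulation (capacity=5):
  1. access 35: MISS. Cache (old->new): [35]
  2. access 35: HIT. Cache (old->new): [35]
  3. access 35: HIT. Cache (old->new): [35]
  4. access 62: MISS. Cache (old->new): [35 62]
  5. access 35: HIT. Cache (old->new): [35 62]
  6. access 35: HIT. Cache (old->new): [35 62]
  7. access 11: MISS. Cache (old->new): [35 62 11]
  8. access 62: HIT. Cache (old->new): [35 62 11]
  9. access 54: MISS. Cache (old->new): [35 62 11 54]
  10. access 62: HIT. Cache (old->new): [35 62 11 54]
  11. access 35: HIT. Cache (old->new): [35 62 11 54]
  12. access 62: HIT. Cache (old->new): [35 62 11 54]
  13. access 42: MISS. Cache (old->new): [35 62 11 54 42]
  14. access 54: HIT. Cache (old->new): [35 62 11 54 42]
  15. access 54: HIT. Cache (old->new): [35 62 11 54 42]
  16. access 62: HIT. Cache (old->new): [35 62 11 54 42]
Total: 11 hits, 5 misses, 0 evictions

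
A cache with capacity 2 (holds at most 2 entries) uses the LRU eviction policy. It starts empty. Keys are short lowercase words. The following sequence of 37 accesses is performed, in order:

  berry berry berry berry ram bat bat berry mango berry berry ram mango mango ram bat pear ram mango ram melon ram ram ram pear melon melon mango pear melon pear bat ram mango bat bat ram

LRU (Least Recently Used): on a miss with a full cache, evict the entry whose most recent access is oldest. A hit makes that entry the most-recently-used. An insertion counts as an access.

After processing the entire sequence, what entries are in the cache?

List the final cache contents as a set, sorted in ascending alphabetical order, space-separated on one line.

LRU simulation (capacity=2):
  1. access berry: MISS. Cache (LRU->MRU): [berry]
  2. access berry: HIT. Cache (LRU->MRU): [berry]
  3. access berry: HIT. Cache (LRU->MRU): [berry]
  4. access berry: HIT. Cache (LRU->MRU): [berry]
  5. access ram: MISS. Cache (LRU->MRU): [berry ram]
  6. access bat: MISS, evict berry. Cache (LRU->MRU): [ram bat]
  7. access bat: HIT. Cache (LRU->MRU): [ram bat]
  8. access berry: MISS, evict ram. Cache (LRU->MRU): [bat berry]
  9. access mango: MISS, evict bat. Cache (LRU->MRU): [berry mango]
  10. access berry: HIT. Cache (LRU->MRU): [mango berry]
  11. access berry: HIT. Cache (LRU->MRU): [mango berry]
  12. access ram: MISS, evict mango. Cache (LRU->MRU): [berry ram]
  13. access mango: MISS, evict berry. Cache (LRU->MRU): [ram mango]
  14. access mango: HIT. Cache (LRU->MRU): [ram mango]
  15. access ram: HIT. Cache (LRU->MRU): [mango ram]
  16. access bat: MISS, evict mango. Cache (LRU->MRU): [ram bat]
  17. access pear: MISS, evict ram. Cache (LRU->MRU): [bat pear]
  18. access ram: MISS, evict bat. Cache (LRU->MRU): [pear ram]
  19. access mango: MISS, evict pear. Cache (LRU->MRU): [ram mango]
  20. access ram: HIT. Cache (LRU->MRU): [mango ram]
  21. access melon: MISS, evict mango. Cache (LRU->MRU): [ram melon]
  22. access ram: HIT. Cache (LRU->MRU): [melon ram]
  23. access ram: HIT. Cache (LRU->MRU): [melon ram]
  24. access ram: HIT. Cache (LRU->MRU): [melon ram]
  25. access pear: MISS, evict melon. Cache (LRU->MRU): [ram pear]
  26. access melon: MISS, evict ram. Cache (LRU->MRU): [pear melon]
  27. access melon: HIT. Cache (LRU->MRU): [pear melon]
  28. access mango: MISS, evict pear. Cache (LRU->MRU): [melon mango]
  29. access pear: MISS, evict melon. Cache (LRU->MRU): [mango pear]
  30. access melon: MISS, evict mango. Cache (LRU->MRU): [pear melon]
  31. access pear: HIT. Cache (LRU->MRU): [melon pear]
  32. access bat: MISS, evict melon. Cache (LRU->MRU): [pear bat]
  33. access ram: MISS, evict pear. Cache (LRU->MRU): [bat ram]
  34. access mango: MISS, evict bat. Cache (LRU->MRU): [ram mango]
  35. access bat: MISS, evict ram. Cache (LRU->MRU): [mango bat]
  36. access bat: HIT. Cache (LRU->MRU): [mango bat]
  37. access ram: MISS, evict mango. Cache (LRU->MRU): [bat ram]
Total: 15 hits, 22 misses, 20 evictions

Answer: bat ram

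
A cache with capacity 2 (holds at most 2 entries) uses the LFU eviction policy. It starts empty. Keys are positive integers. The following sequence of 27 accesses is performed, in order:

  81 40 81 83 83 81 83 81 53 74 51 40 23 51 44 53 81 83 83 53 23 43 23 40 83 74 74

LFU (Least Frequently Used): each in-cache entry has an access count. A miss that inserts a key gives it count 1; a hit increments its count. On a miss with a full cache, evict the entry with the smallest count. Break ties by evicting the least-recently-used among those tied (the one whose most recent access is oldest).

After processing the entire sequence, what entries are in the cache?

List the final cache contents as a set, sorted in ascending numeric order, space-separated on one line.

Answer: 74 81

Derivation:
LFU simulation (capacity=2):
  1. access 81: MISS. Cache: [81(c=1)]
  2. access 40: MISS. Cache: [81(c=1) 40(c=1)]
  3. access 81: HIT, count now 2. Cache: [40(c=1) 81(c=2)]
  4. access 83: MISS, evict 40(c=1). Cache: [83(c=1) 81(c=2)]
  5. access 83: HIT, count now 2. Cache: [81(c=2) 83(c=2)]
  6. access 81: HIT, count now 3. Cache: [83(c=2) 81(c=3)]
  7. access 83: HIT, count now 3. Cache: [81(c=3) 83(c=3)]
  8. access 81: HIT, count now 4. Cache: [83(c=3) 81(c=4)]
  9. access 53: MISS, evict 83(c=3). Cache: [53(c=1) 81(c=4)]
  10. access 74: MISS, evict 53(c=1). Cache: [74(c=1) 81(c=4)]
  11. access 51: MISS, evict 74(c=1). Cache: [51(c=1) 81(c=4)]
  12. access 40: MISS, evict 51(c=1). Cache: [40(c=1) 81(c=4)]
  13. access 23: MISS, evict 40(c=1). Cache: [23(c=1) 81(c=4)]
  14. access 51: MISS, evict 23(c=1). Cache: [51(c=1) 81(c=4)]
  15. access 44: MISS, evict 51(c=1). Cache: [44(c=1) 81(c=4)]
  16. access 53: MISS, evict 44(c=1). Cache: [53(c=1) 81(c=4)]
  17. access 81: HIT, count now 5. Cache: [53(c=1) 81(c=5)]
  18. access 83: MISS, evict 53(c=1). Cache: [83(c=1) 81(c=5)]
  19. access 83: HIT, count now 2. Cache: [83(c=2) 81(c=5)]
  20. access 53: MISS, evict 83(c=2). Cache: [53(c=1) 81(c=5)]
  21. access 23: MISS, evict 53(c=1). Cache: [23(c=1) 81(c=5)]
  22. access 43: MISS, evict 23(c=1). Cache: [43(c=1) 81(c=5)]
  23. access 23: MISS, evict 43(c=1). Cache: [23(c=1) 81(c=5)]
  24. access 40: MISS, evict 23(c=1). Cache: [40(c=1) 81(c=5)]
  25. access 83: MISS, evict 40(c=1). Cache: [83(c=1) 81(c=5)]
  26. access 74: MISS, evict 83(c=1). Cache: [74(c=1) 81(c=5)]
  27. access 74: HIT, count now 2. Cache: [74(c=2) 81(c=5)]
Total: 8 hits, 19 misses, 17 evictions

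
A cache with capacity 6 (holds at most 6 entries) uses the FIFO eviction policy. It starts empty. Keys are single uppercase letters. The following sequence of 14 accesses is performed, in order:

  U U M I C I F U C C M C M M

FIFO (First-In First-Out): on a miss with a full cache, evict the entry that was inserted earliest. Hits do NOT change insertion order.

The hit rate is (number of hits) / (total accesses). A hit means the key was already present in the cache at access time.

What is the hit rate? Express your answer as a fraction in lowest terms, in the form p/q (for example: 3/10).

FIFO simulation (capacity=6):
  1. access U: MISS. Cache (old->new): [U]
  2. access U: HIT. Cache (old->new): [U]
  3. access M: MISS. Cache (old->new): [U M]
  4. access I: MISS. Cache (old->new): [U M I]
  5. access C: MISS. Cache (old->new): [U M I C]
  6. access I: HIT. Cache (old->new): [U M I C]
  7. access F: MISS. Cache (old->new): [U M I C F]
  8. access U: HIT. Cache (old->new): [U M I C F]
  9. access C: HIT. Cache (old->new): [U M I C F]
  10. access C: HIT. Cache (old->new): [U M I C F]
  11. access M: HIT. Cache (old->new): [U M I C F]
  12. access C: HIT. Cache (old->new): [U M I C F]
  13. access M: HIT. Cache (old->new): [U M I C F]
  14. access M: HIT. Cache (old->new): [U M I C F]
Total: 9 hits, 5 misses, 0 evictions

Hit rate = 9/14

Answer: 9/14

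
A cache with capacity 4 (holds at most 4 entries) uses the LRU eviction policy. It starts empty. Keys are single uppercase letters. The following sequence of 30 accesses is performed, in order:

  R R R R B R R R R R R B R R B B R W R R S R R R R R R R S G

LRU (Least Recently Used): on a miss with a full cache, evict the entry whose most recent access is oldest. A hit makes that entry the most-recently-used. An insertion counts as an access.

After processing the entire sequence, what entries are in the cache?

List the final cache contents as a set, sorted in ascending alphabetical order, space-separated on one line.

Answer: G R S W

Derivation:
LRU simulation (capacity=4):
  1. access R: MISS. Cache (LRU->MRU): [R]
  2. access R: HIT. Cache (LRU->MRU): [R]
  3. access R: HIT. Cache (LRU->MRU): [R]
  4. access R: HIT. Cache (LRU->MRU): [R]
  5. access B: MISS. Cache (LRU->MRU): [R B]
  6. access R: HIT. Cache (LRU->MRU): [B R]
  7. access R: HIT. Cache (LRU->MRU): [B R]
  8. access R: HIT. Cache (LRU->MRU): [B R]
  9. access R: HIT. Cache (LRU->MRU): [B R]
  10. access R: HIT. Cache (LRU->MRU): [B R]
  11. access R: HIT. Cache (LRU->MRU): [B R]
  12. access B: HIT. Cache (LRU->MRU): [R B]
  13. access R: HIT. Cache (LRU->MRU): [B R]
  14. access R: HIT. Cache (LRU->MRU): [B R]
  15. access B: HIT. Cache (LRU->MRU): [R B]
  16. access B: HIT. Cache (LRU->MRU): [R B]
  17. access R: HIT. Cache (LRU->MRU): [B R]
  18. access W: MISS. Cache (LRU->MRU): [B R W]
  19. access R: HIT. Cache (LRU->MRU): [B W R]
  20. access R: HIT. Cache (LRU->MRU): [B W R]
  21. access S: MISS. Cache (LRU->MRU): [B W R S]
  22. access R: HIT. Cache (LRU->MRU): [B W S R]
  23. access R: HIT. Cache (LRU->MRU): [B W S R]
  24. access R: HIT. Cache (LRU->MRU): [B W S R]
  25. access R: HIT. Cache (LRU->MRU): [B W S R]
  26. access R: HIT. Cache (LRU->MRU): [B W S R]
  27. access R: HIT. Cache (LRU->MRU): [B W S R]
  28. access R: HIT. Cache (LRU->MRU): [B W S R]
  29. access S: HIT. Cache (LRU->MRU): [B W R S]
  30. access G: MISS, evict B. Cache (LRU->MRU): [W R S G]
Total: 25 hits, 5 misses, 1 evictions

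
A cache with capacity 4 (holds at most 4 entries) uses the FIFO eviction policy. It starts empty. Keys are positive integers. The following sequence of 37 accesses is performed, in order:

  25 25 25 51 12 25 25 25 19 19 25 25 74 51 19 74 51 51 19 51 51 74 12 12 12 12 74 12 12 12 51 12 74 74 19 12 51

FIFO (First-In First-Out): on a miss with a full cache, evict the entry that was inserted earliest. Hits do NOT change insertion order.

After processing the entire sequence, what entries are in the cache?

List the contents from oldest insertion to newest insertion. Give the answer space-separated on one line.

FIFO simulation (capacity=4):
  1. access 25: MISS. Cache (old->new): [25]
  2. access 25: HIT. Cache (old->new): [25]
  3. access 25: HIT. Cache (old->new): [25]
  4. access 51: MISS. Cache (old->new): [25 51]
  5. access 12: MISS. Cache (old->new): [25 51 12]
  6. access 25: HIT. Cache (old->new): [25 51 12]
  7. access 25: HIT. Cache (old->new): [25 51 12]
  8. access 25: HIT. Cache (old->new): [25 51 12]
  9. access 19: MISS. Cache (old->new): [25 51 12 19]
  10. access 19: HIT. Cache (old->new): [25 51 12 19]
  11. access 25: HIT. Cache (old->new): [25 51 12 19]
  12. access 25: HIT. Cache (old->new): [25 51 12 19]
  13. access 74: MISS, evict 25. Cache (old->new): [51 12 19 74]
  14. access 51: HIT. Cache (old->new): [51 12 19 74]
  15. access 19: HIT. Cache (old->new): [51 12 19 74]
  16. access 74: HIT. Cache (old->new): [51 12 19 74]
  17. access 51: HIT. Cache (old->new): [51 12 19 74]
  18. access 51: HIT. Cache (old->new): [51 12 19 74]
  19. access 19: HIT. Cache (old->new): [51 12 19 74]
  20. access 51: HIT. Cache (old->new): [51 12 19 74]
  21. access 51: HIT. Cache (old->new): [51 12 19 74]
  22. access 74: HIT. Cache (old->new): [51 12 19 74]
  23. access 12: HIT. Cache (old->new): [51 12 19 74]
  24. access 12: HIT. Cache (old->new): [51 12 19 74]
  25. access 12: HIT. Cache (old->new): [51 12 19 74]
  26. access 12: HIT. Cache (old->new): [51 12 19 74]
  27. access 74: HIT. Cache (old->new): [51 12 19 74]
  28. access 12: HIT. Cache (old->new): [51 12 19 74]
  29. access 12: HIT. Cache (old->new): [51 12 19 74]
  30. access 12: HIT. Cache (old->new): [51 12 19 74]
  31. access 51: HIT. Cache (old->new): [51 12 19 74]
  32. access 12: HIT. Cache (old->new): [51 12 19 74]
  33. access 74: HIT. Cache (old->new): [51 12 19 74]
  34. access 74: HIT. Cache (old->new): [51 12 19 74]
  35. access 19: HIT. Cache (old->new): [51 12 19 74]
  36. access 12: HIT. Cache (old->new): [51 12 19 74]
  37. access 51: HIT. Cache (old->new): [51 12 19 74]
Total: 32 hits, 5 misses, 1 evictions

Answer: 51 12 19 74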